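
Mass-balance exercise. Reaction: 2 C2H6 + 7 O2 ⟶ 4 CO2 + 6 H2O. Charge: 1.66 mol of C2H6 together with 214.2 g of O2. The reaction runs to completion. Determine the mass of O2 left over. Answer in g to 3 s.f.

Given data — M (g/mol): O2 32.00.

n(C2H6) = 1.660 mol
n(O2) = 214.2 / 32.00 = 6.694 mol
n/ν for C2H6 = 1.660/2 = 0.8300
n/ν for O2 = 6.694/7 = 0.9563
Smallest n/ν is C2H6 → limiting reagent.
O2 consumed = (7/2) × 1.660 = 5.810 mol
O2 remaining = 6.694 − 5.810 = 0.8840 mol
mass = 0.8840 × 32.00 = 28.29 g

28.3 g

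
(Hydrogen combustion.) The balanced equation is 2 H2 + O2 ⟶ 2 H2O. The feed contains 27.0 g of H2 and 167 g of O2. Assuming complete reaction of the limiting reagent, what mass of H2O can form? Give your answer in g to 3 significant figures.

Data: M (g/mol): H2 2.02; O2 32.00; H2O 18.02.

188 g

n(H2) = 27.00 / 2.02 = 13.37 mol
n(O2) = 167.0 / 32.00 = 5.219 mol
n/ν for H2 = 13.37/2 = 6.685
n/ν for O2 = 5.219/1 = 5.219
Smallest n/ν is O2 → limiting reagent.
n(H2O) = (2/1) × 5.219 = 10.44 mol
mass = 10.44 × 18.02 = 188.1 g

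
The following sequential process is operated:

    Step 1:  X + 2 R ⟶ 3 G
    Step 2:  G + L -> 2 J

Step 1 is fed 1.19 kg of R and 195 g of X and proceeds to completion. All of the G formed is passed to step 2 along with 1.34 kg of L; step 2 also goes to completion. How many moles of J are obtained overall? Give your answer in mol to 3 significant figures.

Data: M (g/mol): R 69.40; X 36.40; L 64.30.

Step 1:
n(R) = 1.190×1000 / 69.40 = 17.15 mol
n(X) = 195.0 / 36.40 = 5.357 mol
n/ν for R = 17.15/2 = 8.575
n/ν for X = 5.357/1 = 5.357
Smallest n/ν is X → limiting reagent.
n(G) produced = (3/1) × 5.357 = 16.07 mol
Step 2:
n(G) available = 16.07 mol
n(L) = 1.340×1000 / 64.30 = 20.84 mol
n/ν for G = 16.07/1 = 16.07
n/ν for L = 20.84/1 = 20.84
Smallest n/ν is G → limiting reagent.
n(J) = (2/1) × 16.07 = 32.14 mol

32.1 mol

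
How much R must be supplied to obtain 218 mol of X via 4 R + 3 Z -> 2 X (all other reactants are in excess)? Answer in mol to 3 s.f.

n(X) = 218.0 mol
n(R) = (4/2) × 218.0 = 436.0 mol

436 mol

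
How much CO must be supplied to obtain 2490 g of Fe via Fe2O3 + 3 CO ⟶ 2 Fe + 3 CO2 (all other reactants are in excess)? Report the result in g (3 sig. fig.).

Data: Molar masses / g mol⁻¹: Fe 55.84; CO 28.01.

1870 g

n(Fe) = 2490 / 55.84 = 44.59 mol
n(CO) = (3/2) × 44.59 = 66.89 mol
mass = 66.89 × 28.01 = 1874 g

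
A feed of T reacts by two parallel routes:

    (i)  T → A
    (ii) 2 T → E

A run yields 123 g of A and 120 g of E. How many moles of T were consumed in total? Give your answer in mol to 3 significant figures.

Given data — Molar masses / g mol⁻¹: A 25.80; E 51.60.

n(A) = 123 / 25.80 = 4.767 mol
n(E) = 120 / 51.60 = 2.326 mol
n(T) via (i) = (1/1)×4.767 = 4.767 mol
n(T) via (ii) = (2/1)×2.326 = 4.652 mol
total n(T) = 4.767 + 4.652 = 9.419 mol

9.42 mol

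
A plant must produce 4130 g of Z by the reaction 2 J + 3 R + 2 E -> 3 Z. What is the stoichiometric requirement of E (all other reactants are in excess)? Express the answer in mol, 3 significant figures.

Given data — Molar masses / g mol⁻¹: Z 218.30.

n(Z) = 4130 / 218.30 = 18.92 mol
n(E) = (2/3) × 18.92 = 12.61 mol

12.6 mol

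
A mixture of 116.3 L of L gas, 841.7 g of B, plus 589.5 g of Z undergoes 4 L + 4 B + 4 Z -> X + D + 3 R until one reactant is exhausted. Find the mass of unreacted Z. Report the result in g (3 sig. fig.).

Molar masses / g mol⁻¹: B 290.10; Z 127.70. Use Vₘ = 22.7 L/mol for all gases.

219 g

n(L) = 116.3 / 22.7 = 5.123 mol
n(B) = 841.7 / 290.10 = 2.901 mol
n(Z) = 589.5 / 127.70 = 4.616 mol
n/ν → L: 1.281, B: 0.7253, Z: 1.154; B is limiting.
Z consumed = (4/4) × 2.901 = 2.901 mol
Z remaining = 4.616 − 2.901 = 1.715 mol
mass = 1.715 × 127.70 = 219.0 g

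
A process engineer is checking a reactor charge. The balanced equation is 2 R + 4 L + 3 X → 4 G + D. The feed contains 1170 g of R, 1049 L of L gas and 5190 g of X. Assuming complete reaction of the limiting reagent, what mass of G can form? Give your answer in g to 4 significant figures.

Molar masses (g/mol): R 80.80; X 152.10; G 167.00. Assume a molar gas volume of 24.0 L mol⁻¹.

4836 g

n(R) = 1170 / 80.80 = 14.48 mol
n(L) = 1049 / 24.0 = 43.71 mol
n(X) = 5190 / 152.10 = 34.12 mol
n/ν → R: 7.240, L: 10.93, X: 11.37; R is limiting.
n(G) = (4/2) × 14.48 = 28.96 mol
mass = 28.96 × 167.00 = 4836 g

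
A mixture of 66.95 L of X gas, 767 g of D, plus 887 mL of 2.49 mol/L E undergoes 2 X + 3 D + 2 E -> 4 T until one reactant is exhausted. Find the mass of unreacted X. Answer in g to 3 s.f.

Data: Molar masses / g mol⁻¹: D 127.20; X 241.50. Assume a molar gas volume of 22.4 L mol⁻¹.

n(X) = 66.95 / 22.4 = 2.989 mol
n(D) = 767.0 / 127.20 = 6.030 mol
n(E) = 2.49 × 887.0/1000 = 2.209 mol
n/ν for X = 2.989/2 = 1.495
n/ν for D = 6.030/3 = 2.010
n/ν for E = 2.209/2 = 1.105
Smallest n/ν is E → limiting reagent.
X consumed = (2/2) × 2.209 = 2.209 mol
X remaining = 2.989 − 2.209 = 0.7800 mol
mass = 0.7800 × 241.50 = 188.4 g

188 g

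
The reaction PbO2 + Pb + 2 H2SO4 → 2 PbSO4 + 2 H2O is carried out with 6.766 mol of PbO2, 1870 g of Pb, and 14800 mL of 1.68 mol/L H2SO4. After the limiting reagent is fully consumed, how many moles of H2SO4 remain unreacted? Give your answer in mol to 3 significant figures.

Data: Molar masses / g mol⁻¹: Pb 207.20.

11.3 mol

n(PbO2) = 6.766 mol
n(Pb) = 1870 / 207.20 = 9.025 mol
n(H2SO4) = 1.68 × 14800/1000 = 24.86 mol
n/ν → PbO2: 6.766, Pb: 9.025, H2SO4: 12.43; PbO2 is limiting.
H2SO4 consumed = (2/1) × 6.766 = 13.53 mol
H2SO4 remaining = 24.86 − 13.53 = 11.33 mol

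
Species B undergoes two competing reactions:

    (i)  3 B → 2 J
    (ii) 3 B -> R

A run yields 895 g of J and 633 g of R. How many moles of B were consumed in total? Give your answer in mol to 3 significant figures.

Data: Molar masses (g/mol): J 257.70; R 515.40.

8.89 mol

n(J) = 895 / 257.70 = 3.473 mol
n(R) = 633 / 515.40 = 1.228 mol
n(B) via (i) = (3/2)×3.473 = 5.210 mol
n(B) via (ii) = (3/1)×1.228 = 3.684 mol
total n(B) = 5.210 + 3.684 = 8.894 mol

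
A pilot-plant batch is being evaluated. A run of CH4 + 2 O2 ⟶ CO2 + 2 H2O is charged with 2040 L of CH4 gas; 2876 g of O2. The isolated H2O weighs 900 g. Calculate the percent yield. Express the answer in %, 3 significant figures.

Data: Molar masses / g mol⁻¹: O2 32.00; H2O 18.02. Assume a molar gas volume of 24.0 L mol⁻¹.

n(CH4) = 2040 / 24.0 = 85.00 mol
n(O2) = 2876 / 32.00 = 89.88 mol
n/ν for CH4 = 85.00/1 = 85.00
n/ν for O2 = 89.88/2 = 44.94
Smallest n/ν is O2 → limiting reagent.
theoretical n(H2O) = (2/2) × 89.88 = 89.88 mol → 1620 g
% yield = 900 / 1620 × 100 = 55.56 %

55.6 %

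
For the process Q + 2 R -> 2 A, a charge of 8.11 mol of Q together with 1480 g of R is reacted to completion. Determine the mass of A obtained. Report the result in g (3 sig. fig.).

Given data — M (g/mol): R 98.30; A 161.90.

2440 g

n(Q) = 8.110 mol
n(R) = 1480 / 98.30 = 15.06 mol
n/ν for Q = 8.110/1 = 8.110
n/ν for R = 15.06/2 = 7.530
Smallest n/ν is R → limiting reagent.
n(A) = (2/2) × 15.06 = 15.06 mol
mass = 15.06 × 161.90 = 2438 g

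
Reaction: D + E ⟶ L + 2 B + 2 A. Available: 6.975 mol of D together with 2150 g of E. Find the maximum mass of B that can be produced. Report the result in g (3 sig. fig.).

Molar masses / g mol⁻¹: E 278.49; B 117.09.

1630 g

n(D) = 6.975 mol
n(E) = 2150 / 278.49 = 7.720 mol
n/ν for D = 6.975/1 = 6.975
n/ν for E = 7.720/1 = 7.720
Smallest n/ν is D → limiting reagent.
n(B) = (2/1) × 6.975 = 13.95 mol
mass = 13.95 × 117.09 = 1633 g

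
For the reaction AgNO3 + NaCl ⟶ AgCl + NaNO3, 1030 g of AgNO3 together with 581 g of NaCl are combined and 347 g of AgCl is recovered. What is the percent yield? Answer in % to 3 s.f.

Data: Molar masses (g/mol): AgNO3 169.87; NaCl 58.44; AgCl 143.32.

39.9 %

n(AgNO3) = 1030 / 169.87 = 6.063 mol
n(NaCl) = 581.0 / 58.44 = 9.942 mol
n/ν for AgNO3 = 6.063/1 = 6.063
n/ν for NaCl = 9.942/1 = 9.942
Smallest n/ν is AgNO3 → limiting reagent.
theoretical n(AgCl) = (1/1) × 6.063 = 6.063 mol → 868.9 g
% yield = 347 / 868.9 × 100 = 39.94 %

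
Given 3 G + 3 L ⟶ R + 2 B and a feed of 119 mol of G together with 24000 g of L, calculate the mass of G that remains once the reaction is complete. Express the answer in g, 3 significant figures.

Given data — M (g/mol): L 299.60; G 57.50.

n(G) = 119.0 mol
n(L) = 24000 / 299.60 = 80.11 mol
n/ν → G: 39.67, L: 26.70; L is limiting.
G consumed = (3/3) × 80.11 = 80.11 mol
G remaining = 119.0 − 80.11 = 38.89 mol
mass = 38.89 × 57.50 = 2236 g

2240 g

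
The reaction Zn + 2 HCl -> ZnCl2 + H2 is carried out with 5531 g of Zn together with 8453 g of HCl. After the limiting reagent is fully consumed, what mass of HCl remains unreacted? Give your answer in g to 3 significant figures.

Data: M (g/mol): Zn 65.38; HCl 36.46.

2280 g

n(Zn) = 5531 / 65.38 = 84.60 mol
n(HCl) = 8453 / 36.46 = 231.8 mol
n/ν for Zn = 84.60/1 = 84.60
n/ν for HCl = 231.8/2 = 115.9
Smallest n/ν is Zn → limiting reagent.
HCl consumed = (2/1) × 84.60 = 169.2 mol
HCl remaining = 231.8 − 169.2 = 62.60 mol
mass = 62.60 × 36.46 = 2282 g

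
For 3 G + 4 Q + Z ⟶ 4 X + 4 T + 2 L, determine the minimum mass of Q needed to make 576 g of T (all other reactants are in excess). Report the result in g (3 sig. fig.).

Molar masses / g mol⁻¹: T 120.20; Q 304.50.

n(T) = 576 / 120.20 = 4.792 mol
n(Q) = (4/4) × 4.792 = 4.792 mol
mass = 4.792 × 304.50 = 1459 g

1460 g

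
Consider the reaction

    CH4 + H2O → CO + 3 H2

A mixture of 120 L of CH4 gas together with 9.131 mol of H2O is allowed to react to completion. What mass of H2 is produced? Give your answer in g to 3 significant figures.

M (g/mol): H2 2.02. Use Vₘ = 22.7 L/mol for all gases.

n(CH4) = 120.0 / 22.7 = 5.286 mol
n(H2O) = 9.131 mol
n/ν → CH4: 5.286, H2O: 9.131; CH4 is limiting.
n(H2) = (3/1) × 5.286 = 15.86 mol
mass = 15.86 × 2.02 = 32.04 g

32.0 g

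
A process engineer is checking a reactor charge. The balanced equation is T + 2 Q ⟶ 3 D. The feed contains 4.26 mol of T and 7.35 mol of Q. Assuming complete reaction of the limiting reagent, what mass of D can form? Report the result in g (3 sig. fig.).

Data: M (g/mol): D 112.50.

n(T) = 4.260 mol
n(Q) = 7.350 mol
n/ν for T = 4.260/1 = 4.260
n/ν for Q = 7.350/2 = 3.675
Smallest n/ν is Q → limiting reagent.
n(D) = (3/2) × 7.350 = 11.03 mol
mass = 11.03 × 112.50 = 1241 g

1240 g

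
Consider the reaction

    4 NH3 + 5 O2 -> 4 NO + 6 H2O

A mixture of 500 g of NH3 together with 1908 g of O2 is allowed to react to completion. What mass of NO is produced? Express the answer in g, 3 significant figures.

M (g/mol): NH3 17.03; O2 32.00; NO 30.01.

881 g

n(NH3) = 500.0 / 17.03 = 29.36 mol
n(O2) = 1908 / 32.00 = 59.63 mol
n/ν → NH3: 7.340, O2: 11.93; NH3 is limiting.
n(NO) = (4/4) × 29.36 = 29.36 mol
mass = 29.36 × 30.01 = 881.1 g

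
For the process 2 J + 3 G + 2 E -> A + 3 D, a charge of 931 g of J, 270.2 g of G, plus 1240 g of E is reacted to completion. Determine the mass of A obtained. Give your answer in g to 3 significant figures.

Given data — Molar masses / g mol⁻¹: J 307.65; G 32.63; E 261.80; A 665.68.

n(J) = 931.0 / 307.65 = 3.026 mol
n(G) = 270.2 / 32.63 = 8.281 mol
n(E) = 1240 / 261.80 = 4.736 mol
n/ν for J = 3.026/2 = 1.513
n/ν for G = 8.281/3 = 2.760
n/ν for E = 4.736/2 = 2.368
Smallest n/ν is J → limiting reagent.
n(A) = (1/2) × 3.026 = 1.513 mol
mass = 1.513 × 665.68 = 1007 g

1010 g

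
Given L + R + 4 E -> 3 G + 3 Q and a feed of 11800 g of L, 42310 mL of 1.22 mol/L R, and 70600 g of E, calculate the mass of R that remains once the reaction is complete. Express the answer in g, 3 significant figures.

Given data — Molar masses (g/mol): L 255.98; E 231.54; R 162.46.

897 g

n(L) = 11800 / 255.98 = 46.10 mol
n(R) = 1.22 × 42310/1000 = 51.62 mol
n(E) = 70600 / 231.54 = 304.9 mol
n/ν → L: 46.10, R: 51.62, E: 76.23; L is limiting.
R consumed = (1/1) × 46.10 = 46.10 mol
R remaining = 51.62 − 46.10 = 5.520 mol
mass = 5.520 × 162.46 = 896.8 g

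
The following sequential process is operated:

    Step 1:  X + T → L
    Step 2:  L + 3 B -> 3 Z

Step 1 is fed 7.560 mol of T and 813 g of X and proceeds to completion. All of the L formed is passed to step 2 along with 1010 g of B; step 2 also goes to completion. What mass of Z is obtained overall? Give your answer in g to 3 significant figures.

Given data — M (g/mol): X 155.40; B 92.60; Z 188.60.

2060 g

Step 1:
n(T) = 7.560 mol
n(X) = 813.0 / 155.40 = 5.232 mol
n/ν for T = 7.560/1 = 7.560
n/ν for X = 5.232/1 = 5.232
Smallest n/ν is X → limiting reagent.
n(L) produced = (1/1) × 5.232 = 5.232 mol
Step 2:
n(L) available = 5.232 mol
n(B) = 1010 / 92.60 = 10.91 mol
n/ν for L = 5.232/1 = 5.232
n/ν for B = 10.91/3 = 3.637
Smallest n/ν is B → limiting reagent.
n(Z) = (3/3) × 10.91 = 10.91 mol
mass = 10.91 × 188.60 = 2058 g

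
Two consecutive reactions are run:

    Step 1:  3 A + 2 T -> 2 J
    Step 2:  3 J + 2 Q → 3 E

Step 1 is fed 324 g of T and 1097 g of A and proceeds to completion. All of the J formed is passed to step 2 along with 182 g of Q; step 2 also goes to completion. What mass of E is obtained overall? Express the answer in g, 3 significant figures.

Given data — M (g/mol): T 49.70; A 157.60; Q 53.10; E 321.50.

1490 g

Step 1:
n(T) = 324.0 / 49.70 = 6.519 mol
n(A) = 1097 / 157.60 = 6.961 mol
n/ν for T = 6.519/2 = 3.260
n/ν for A = 6.961/3 = 2.320
Smallest n/ν is A → limiting reagent.
n(J) produced = (2/3) × 6.961 = 4.641 mol
Step 2:
n(J) available = 4.641 mol
n(Q) = 182.0 / 53.10 = 3.427 mol
n/ν for J = 4.641/3 = 1.547
n/ν for Q = 3.427/2 = 1.714
Smallest n/ν is J → limiting reagent.
n(E) = (3/3) × 4.641 = 4.641 mol
mass = 4.641 × 321.50 = 1492 g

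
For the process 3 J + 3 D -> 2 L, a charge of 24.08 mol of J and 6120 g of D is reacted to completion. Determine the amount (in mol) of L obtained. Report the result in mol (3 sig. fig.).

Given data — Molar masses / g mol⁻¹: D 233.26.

16.1 mol

n(J) = 24.08 mol
n(D) = 6120 / 233.26 = 26.24 mol
n/ν for J = 24.08/3 = 8.027
n/ν for D = 26.24/3 = 8.747
Smallest n/ν is J → limiting reagent.
n(L) = (2/3) × 24.08 = 16.05 mol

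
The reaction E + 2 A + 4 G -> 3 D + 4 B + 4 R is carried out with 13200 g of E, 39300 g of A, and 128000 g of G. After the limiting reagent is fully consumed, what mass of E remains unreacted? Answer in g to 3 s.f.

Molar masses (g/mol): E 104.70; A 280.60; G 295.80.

n(E) = 13200 / 104.70 = 126.1 mol
n(A) = 39300 / 280.60 = 140.1 mol
n(G) = 128000 / 295.80 = 432.7 mol
n/ν for E = 126.1/1 = 126.1
n/ν for A = 140.1/2 = 70.05
n/ν for G = 432.7/4 = 108.2
Smallest n/ν is A → limiting reagent.
E consumed = (1/2) × 140.1 = 70.05 mol
E remaining = 126.1 − 70.05 = 56.05 mol
mass = 56.05 × 104.70 = 5868 g

5870 g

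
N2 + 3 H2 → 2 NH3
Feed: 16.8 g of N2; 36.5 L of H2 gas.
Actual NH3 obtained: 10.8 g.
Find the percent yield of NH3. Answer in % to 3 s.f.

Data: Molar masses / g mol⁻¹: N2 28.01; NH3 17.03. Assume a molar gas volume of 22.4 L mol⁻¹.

58.4 %

n(N2) = 16.80 / 28.01 = 0.5998 mol
n(H2) = 36.50 / 22.4 = 1.629 mol
n/ν → N2: 0.5998, H2: 0.5430; H2 is limiting.
theoretical n(NH3) = (2/3) × 1.629 = 1.086 mol → 18.49 g
% yield = 10.8 / 18.49 × 100 = 58.41 %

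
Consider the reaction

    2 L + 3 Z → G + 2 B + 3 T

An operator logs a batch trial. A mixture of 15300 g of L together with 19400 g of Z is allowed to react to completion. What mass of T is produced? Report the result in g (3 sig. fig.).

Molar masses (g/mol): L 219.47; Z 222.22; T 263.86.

n(L) = 15300 / 219.47 = 69.71 mol
n(Z) = 19400 / 222.22 = 87.30 mol
n/ν for L = 69.71/2 = 34.86
n/ν for Z = 87.30/3 = 29.10
Smallest n/ν is Z → limiting reagent.
n(T) = (3/3) × 87.30 = 87.30 mol
mass = 87.30 × 263.86 = 23030 g

23000 g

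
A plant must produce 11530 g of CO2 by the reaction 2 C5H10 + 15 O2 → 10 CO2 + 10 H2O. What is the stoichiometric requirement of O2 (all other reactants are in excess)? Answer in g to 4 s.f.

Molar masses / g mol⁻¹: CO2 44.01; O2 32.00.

n(CO2) = 11530 / 44.01 = 262.0 mol
n(O2) = (15/10) × 262.0 = 393.0 mol
mass = 393.0 × 32.00 = 12580 g

12580 g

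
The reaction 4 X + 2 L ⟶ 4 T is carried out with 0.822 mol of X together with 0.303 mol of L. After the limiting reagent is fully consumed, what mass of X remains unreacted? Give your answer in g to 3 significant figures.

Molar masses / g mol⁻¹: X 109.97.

23.8 g

n(X) = 0.8220 mol
n(L) = 0.3030 mol
n/ν for X = 0.8220/4 = 0.2055
n/ν for L = 0.3030/2 = 0.1515
Smallest n/ν is L → limiting reagent.
X consumed = (4/2) × 0.3030 = 0.6060 mol
X remaining = 0.8220 − 0.6060 = 0.2160 mol
mass = 0.2160 × 109.97 = 23.75 g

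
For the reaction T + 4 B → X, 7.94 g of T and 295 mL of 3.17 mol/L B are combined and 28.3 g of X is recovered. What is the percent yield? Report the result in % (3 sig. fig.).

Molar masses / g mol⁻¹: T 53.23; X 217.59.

87.2 %

n(T) = 7.940 / 53.23 = 0.1492 mol
n(B) = 3.17 × 295.0/1000 = 0.9352 mol
n/ν for T = 0.1492/1 = 0.1492
n/ν for B = 0.9352/4 = 0.2338
Smallest n/ν is T → limiting reagent.
theoretical n(X) = (1/1) × 0.1492 = 0.1492 mol → 32.46 g
% yield = 28.3 / 32.46 × 100 = 87.18 %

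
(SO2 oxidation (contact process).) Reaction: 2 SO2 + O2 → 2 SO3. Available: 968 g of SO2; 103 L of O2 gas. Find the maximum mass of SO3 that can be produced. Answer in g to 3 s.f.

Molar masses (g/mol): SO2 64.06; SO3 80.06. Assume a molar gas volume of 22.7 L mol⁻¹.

n(SO2) = 968.0 / 64.06 = 15.11 mol
n(O2) = 103.0 / 22.7 = 4.537 mol
n/ν for SO2 = 15.11/2 = 7.555
n/ν for O2 = 4.537/1 = 4.537
Smallest n/ν is O2 → limiting reagent.
n(SO3) = (2/1) × 4.537 = 9.074 mol
mass = 9.074 × 80.06 = 726.5 g

727 g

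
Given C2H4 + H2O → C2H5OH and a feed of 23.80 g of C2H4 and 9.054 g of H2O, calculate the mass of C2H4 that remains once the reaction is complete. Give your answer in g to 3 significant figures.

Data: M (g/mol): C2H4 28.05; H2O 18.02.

n(C2H4) = 23.80 / 28.05 = 0.8485 mol
n(H2O) = 9.054 / 18.02 = 0.5024 mol
n/ν for C2H4 = 0.8485/1 = 0.8485
n/ν for H2O = 0.5024/1 = 0.5024
Smallest n/ν is H2O → limiting reagent.
C2H4 consumed = (1/1) × 0.5024 = 0.5024 mol
C2H4 remaining = 0.8485 − 0.5024 = 0.3461 mol
mass = 0.3461 × 28.05 = 9.708 g

9.71 g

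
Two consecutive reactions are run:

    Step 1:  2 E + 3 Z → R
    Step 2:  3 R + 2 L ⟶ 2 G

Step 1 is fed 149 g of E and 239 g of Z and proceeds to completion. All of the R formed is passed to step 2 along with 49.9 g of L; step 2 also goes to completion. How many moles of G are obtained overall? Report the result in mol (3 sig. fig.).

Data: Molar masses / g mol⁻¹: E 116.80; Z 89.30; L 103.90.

0.425 mol

Step 1:
n(E) = 149.0 / 116.80 = 1.276 mol
n(Z) = 239.0 / 89.30 = 2.676 mol
n/ν for E = 1.276/2 = 0.6380
n/ν for Z = 2.676/3 = 0.8920
Smallest n/ν is E → limiting reagent.
n(R) produced = (1/2) × 1.276 = 0.6380 mol
Step 2:
n(R) available = 0.6380 mol
n(L) = 49.90 / 103.90 = 0.4803 mol
n/ν for R = 0.6380/3 = 0.2127
n/ν for L = 0.4803/2 = 0.2402
Smallest n/ν is R → limiting reagent.
n(G) = (2/3) × 0.6380 = 0.4253 mol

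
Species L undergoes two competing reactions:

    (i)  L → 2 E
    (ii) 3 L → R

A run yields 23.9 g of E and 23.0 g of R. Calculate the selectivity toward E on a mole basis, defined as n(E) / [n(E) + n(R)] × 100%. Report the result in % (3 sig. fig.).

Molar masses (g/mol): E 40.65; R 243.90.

n(E) = 23.9 / 40.65 = 0.5879 mol
n(R) = 23.0 / 243.90 = 0.09430 mol
selectivity = 0.5879/(0.5879+0.09430) × 100 = 86.18 %

86.2 %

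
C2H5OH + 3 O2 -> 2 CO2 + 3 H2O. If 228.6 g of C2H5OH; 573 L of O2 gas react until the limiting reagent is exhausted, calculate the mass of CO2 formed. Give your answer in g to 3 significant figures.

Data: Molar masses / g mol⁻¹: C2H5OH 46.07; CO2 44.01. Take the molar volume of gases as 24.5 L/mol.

437 g

n(C2H5OH) = 228.6 / 46.07 = 4.962 mol
n(O2) = 573.0 / 24.5 = 23.39 mol
n/ν for C2H5OH = 4.962/1 = 4.962
n/ν for O2 = 23.39/3 = 7.797
Smallest n/ν is C2H5OH → limiting reagent.
n(CO2) = (2/1) × 4.962 = 9.924 mol
mass = 9.924 × 44.01 = 436.8 g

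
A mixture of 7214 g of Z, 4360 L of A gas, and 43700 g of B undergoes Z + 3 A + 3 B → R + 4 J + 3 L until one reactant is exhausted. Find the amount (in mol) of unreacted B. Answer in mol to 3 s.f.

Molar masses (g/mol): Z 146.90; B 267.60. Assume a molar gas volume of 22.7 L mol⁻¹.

16.0 mol

n(Z) = 7214 / 146.90 = 49.11 mol
n(A) = 4360 / 22.7 = 192.1 mol
n(B) = 43700 / 267.60 = 163.3 mol
n/ν for Z = 49.11/1 = 49.11
n/ν for A = 192.1/3 = 64.03
n/ν for B = 163.3/3 = 54.43
Smallest n/ν is Z → limiting reagent.
B consumed = (3/1) × 49.11 = 147.3 mol
B remaining = 163.3 − 147.3 = 16.00 mol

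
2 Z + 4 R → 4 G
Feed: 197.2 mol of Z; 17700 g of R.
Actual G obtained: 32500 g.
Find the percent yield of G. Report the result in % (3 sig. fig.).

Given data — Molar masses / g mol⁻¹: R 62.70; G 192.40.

n(Z) = 197.2 mol
n(R) = 17700 / 62.70 = 282.3 mol
n/ν for Z = 197.2/2 = 98.60
n/ν for R = 282.3/4 = 70.58
Smallest n/ν is R → limiting reagent.
theoretical n(G) = (4/4) × 282.3 = 282.3 mol → 54310 g
% yield = 32500 / 54310 × 100 = 59.84 %

59.8 %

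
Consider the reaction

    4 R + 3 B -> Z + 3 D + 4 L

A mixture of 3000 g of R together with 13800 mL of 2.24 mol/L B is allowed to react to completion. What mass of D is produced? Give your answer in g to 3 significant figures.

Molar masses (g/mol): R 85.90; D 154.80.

4050 g

n(R) = 3000 / 85.90 = 34.92 mol
n(B) = 2.24 × 13800/1000 = 30.91 mol
n/ν for R = 34.92/4 = 8.730
n/ν for B = 30.91/3 = 10.30
Smallest n/ν is R → limiting reagent.
n(D) = (3/4) × 34.92 = 26.19 mol
mass = 26.19 × 154.80 = 4054 g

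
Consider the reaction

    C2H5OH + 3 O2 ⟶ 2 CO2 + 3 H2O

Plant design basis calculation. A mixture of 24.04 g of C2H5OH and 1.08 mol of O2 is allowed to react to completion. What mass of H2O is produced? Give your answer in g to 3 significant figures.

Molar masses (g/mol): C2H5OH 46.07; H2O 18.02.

n(C2H5OH) = 24.04 / 46.07 = 0.5218 mol
n(O2) = 1.080 mol
n/ν for C2H5OH = 0.5218/1 = 0.5218
n/ν for O2 = 1.080/3 = 0.3600
Smallest n/ν is O2 → limiting reagent.
n(H2O) = (3/3) × 1.080 = 1.080 mol
mass = 1.080 × 18.02 = 19.46 g

19.5 g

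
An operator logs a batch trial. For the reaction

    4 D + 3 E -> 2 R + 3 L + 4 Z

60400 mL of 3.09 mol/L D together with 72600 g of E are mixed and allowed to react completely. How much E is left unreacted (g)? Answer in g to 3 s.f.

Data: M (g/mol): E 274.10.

n(D) = 3.09 × 60400/1000 = 186.6 mol
n(E) = 72600 / 274.10 = 264.9 mol
n/ν → D: 46.65, E: 88.30; D is limiting.
E consumed = (3/4) × 186.6 = 140.0 mol
E remaining = 264.9 − 140.0 = 124.9 mol
mass = 124.9 × 274.10 = 34240 g

34200 g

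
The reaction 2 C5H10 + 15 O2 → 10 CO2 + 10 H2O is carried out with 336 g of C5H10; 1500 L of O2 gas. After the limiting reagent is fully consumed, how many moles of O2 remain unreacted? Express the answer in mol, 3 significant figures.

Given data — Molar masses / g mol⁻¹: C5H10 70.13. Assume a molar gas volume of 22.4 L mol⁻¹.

n(C5H10) = 336.0 / 70.13 = 4.791 mol
n(O2) = 1500 / 22.4 = 66.96 mol
n/ν for C5H10 = 4.791/2 = 2.396
n/ν for O2 = 66.96/15 = 4.464
Smallest n/ν is C5H10 → limiting reagent.
O2 consumed = (15/2) × 4.791 = 35.93 mol
O2 remaining = 66.96 − 35.93 = 31.03 mol

31.0 mol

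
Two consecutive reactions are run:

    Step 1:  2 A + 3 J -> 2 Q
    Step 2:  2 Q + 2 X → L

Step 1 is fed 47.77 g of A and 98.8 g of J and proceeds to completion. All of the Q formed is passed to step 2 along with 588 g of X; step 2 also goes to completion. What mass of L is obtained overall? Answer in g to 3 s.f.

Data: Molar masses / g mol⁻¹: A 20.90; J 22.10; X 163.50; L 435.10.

497 g

Step 1:
n(A) = 47.77 / 20.90 = 2.286 mol
n(J) = 98.80 / 22.10 = 4.471 mol
n/ν for A = 2.286/2 = 1.143
n/ν for J = 4.471/3 = 1.490
Smallest n/ν is A → limiting reagent.
n(Q) produced = (2/2) × 2.286 = 2.286 mol
Step 2:
n(Q) available = 2.286 mol
n(X) = 588.0 / 163.50 = 3.596 mol
n/ν for Q = 2.286/2 = 1.143
n/ν for X = 3.596/2 = 1.798
Smallest n/ν is Q → limiting reagent.
n(L) = (1/2) × 2.286 = 1.143 mol
mass = 1.143 × 435.10 = 497.3 g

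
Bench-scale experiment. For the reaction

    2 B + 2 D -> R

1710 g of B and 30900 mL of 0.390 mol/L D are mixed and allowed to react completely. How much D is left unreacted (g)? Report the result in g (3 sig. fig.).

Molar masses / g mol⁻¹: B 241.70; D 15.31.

n(B) = 1710 / 241.70 = 7.075 mol
n(D) = 0.390 × 30900/1000 = 12.05 mol
n/ν for B = 7.075/2 = 3.538
n/ν for D = 12.05/2 = 6.025
Smallest n/ν is B → limiting reagent.
D consumed = (2/2) × 7.075 = 7.075 mol
D remaining = 12.05 − 7.075 = 4.975 mol
mass = 4.975 × 15.31 = 76.17 g

76.2 g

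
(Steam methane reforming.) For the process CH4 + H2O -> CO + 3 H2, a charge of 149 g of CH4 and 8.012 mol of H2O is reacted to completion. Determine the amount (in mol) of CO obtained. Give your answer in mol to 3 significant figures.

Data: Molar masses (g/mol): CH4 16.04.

n(CH4) = 149.0 / 16.04 = 9.289 mol
n(H2O) = 8.012 mol
n/ν for CH4 = 9.289/1 = 9.289
n/ν for H2O = 8.012/1 = 8.012
Smallest n/ν is H2O → limiting reagent.
n(CO) = (1/1) × 8.012 = 8.012 mol

8.01 mol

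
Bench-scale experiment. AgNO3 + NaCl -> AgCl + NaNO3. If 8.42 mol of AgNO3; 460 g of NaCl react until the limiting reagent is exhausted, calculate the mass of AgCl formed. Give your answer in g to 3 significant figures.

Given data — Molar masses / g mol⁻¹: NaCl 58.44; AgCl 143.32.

n(AgNO3) = 8.420 mol
n(NaCl) = 460.0 / 58.44 = 7.871 mol
n/ν → AgNO3: 8.420, NaCl: 7.871; NaCl is limiting.
n(AgCl) = (1/1) × 7.871 = 7.871 mol
mass = 7.871 × 143.32 = 1128 g

1130 g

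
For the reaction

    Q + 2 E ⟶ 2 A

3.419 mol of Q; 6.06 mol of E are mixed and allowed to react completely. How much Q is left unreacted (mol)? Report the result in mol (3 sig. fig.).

0.389 mol

n(Q) = 3.419 mol
n(E) = 6.060 mol
n/ν for Q = 3.419/1 = 3.419
n/ν for E = 6.060/2 = 3.030
Smallest n/ν is E → limiting reagent.
Q consumed = (1/2) × 6.060 = 3.030 mol
Q remaining = 3.419 − 3.030 = 0.3890 mol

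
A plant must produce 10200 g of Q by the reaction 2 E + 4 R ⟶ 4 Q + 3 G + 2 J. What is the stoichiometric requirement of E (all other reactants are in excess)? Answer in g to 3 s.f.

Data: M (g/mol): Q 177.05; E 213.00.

n(Q) = 10200 / 177.05 = 57.61 mol
n(E) = (2/4) × 57.61 = 28.81 mol
mass = 28.81 × 213.00 = 6137 g

6140 g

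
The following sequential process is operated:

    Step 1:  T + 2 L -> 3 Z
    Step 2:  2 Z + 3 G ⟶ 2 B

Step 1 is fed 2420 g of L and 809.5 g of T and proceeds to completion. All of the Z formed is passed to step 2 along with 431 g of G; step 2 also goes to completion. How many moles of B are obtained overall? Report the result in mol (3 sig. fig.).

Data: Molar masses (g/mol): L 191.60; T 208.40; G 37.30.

Step 1:
n(L) = 2420 / 191.60 = 12.63 mol
n(T) = 809.5 / 208.40 = 3.884 mol
n/ν for L = 12.63/2 = 6.315
n/ν for T = 3.884/1 = 3.884
Smallest n/ν is T → limiting reagent.
n(Z) produced = (3/1) × 3.884 = 11.65 mol
Step 2:
n(Z) available = 11.65 mol
n(G) = 431.0 / 37.30 = 11.55 mol
n/ν for Z = 11.65/2 = 5.825
n/ν for G = 11.55/3 = 3.850
Smallest n/ν is G → limiting reagent.
n(B) = (2/3) × 11.55 = 7.700 mol

7.70 mol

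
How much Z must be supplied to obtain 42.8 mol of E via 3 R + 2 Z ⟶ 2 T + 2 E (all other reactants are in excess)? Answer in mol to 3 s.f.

n(E) = 42.80 mol
n(Z) = (2/2) × 42.80 = 42.80 mol

42.8 mol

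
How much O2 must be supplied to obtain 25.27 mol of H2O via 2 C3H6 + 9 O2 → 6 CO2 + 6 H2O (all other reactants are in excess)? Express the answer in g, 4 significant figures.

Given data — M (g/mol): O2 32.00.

1213 g

n(H2O) = 25.27 mol
n(O2) = (9/6) × 25.27 = 37.91 mol
mass = 37.91 × 32.00 = 1213 g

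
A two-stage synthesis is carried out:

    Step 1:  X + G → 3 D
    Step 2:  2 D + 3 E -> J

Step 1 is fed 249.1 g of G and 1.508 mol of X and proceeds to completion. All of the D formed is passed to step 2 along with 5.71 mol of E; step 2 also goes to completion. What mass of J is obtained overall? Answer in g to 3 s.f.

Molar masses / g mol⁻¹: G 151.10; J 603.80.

1150 g

Step 1:
n(G) = 249.1 / 151.10 = 1.649 mol
n(X) = 1.508 mol
n/ν for G = 1.649/1 = 1.649
n/ν for X = 1.508/1 = 1.508
Smallest n/ν is X → limiting reagent.
n(D) produced = (3/1) × 1.508 = 4.524 mol
Step 2:
n(D) available = 4.524 mol
n(E) = 5.710 mol
n/ν for D = 4.524/2 = 2.262
n/ν for E = 5.710/3 = 1.903
Smallest n/ν is E → limiting reagent.
n(J) = (1/3) × 5.710 = 1.903 mol
mass = 1.903 × 603.80 = 1149 g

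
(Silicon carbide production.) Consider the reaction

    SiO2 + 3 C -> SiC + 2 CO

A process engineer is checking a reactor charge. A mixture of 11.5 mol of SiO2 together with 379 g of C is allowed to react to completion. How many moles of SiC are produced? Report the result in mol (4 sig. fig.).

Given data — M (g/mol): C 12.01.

n(SiO2) = 11.50 mol
n(C) = 379.0 / 12.01 = 31.56 mol
n/ν for SiO2 = 11.50/1 = 11.50
n/ν for C = 31.56/3 = 10.52
Smallest n/ν is C → limiting reagent.
n(SiC) = (1/3) × 31.56 = 10.52 mol

10.52 mol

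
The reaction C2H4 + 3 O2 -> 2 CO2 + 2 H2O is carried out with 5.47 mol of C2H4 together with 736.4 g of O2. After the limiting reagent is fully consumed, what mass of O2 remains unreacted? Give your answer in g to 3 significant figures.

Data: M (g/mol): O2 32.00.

n(C2H4) = 5.470 mol
n(O2) = 736.4 / 32.00 = 23.01 mol
n/ν → C2H4: 5.470, O2: 7.670; C2H4 is limiting.
O2 consumed = (3/1) × 5.470 = 16.41 mol
O2 remaining = 23.01 − 16.41 = 6.600 mol
mass = 6.600 × 32.00 = 211.2 g

211 g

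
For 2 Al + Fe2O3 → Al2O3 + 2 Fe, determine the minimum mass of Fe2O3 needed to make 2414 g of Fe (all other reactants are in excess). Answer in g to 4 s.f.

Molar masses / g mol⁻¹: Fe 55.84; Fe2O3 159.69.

3452 g

n(Fe) = 2414 / 55.84 = 43.23 mol
n(Fe2O3) = (1/2) × 43.23 = 21.62 mol
mass = 21.62 × 159.69 = 3452 g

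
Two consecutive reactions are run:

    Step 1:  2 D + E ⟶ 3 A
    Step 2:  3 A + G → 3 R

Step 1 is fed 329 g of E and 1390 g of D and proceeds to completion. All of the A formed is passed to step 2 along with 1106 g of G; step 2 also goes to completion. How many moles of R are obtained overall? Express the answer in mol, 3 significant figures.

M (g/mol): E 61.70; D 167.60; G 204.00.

12.4 mol

Step 1:
n(E) = 329.0 / 61.70 = 5.332 mol
n(D) = 1390 / 167.60 = 8.294 mol
n/ν for E = 5.332/1 = 5.332
n/ν for D = 8.294/2 = 4.147
Smallest n/ν is D → limiting reagent.
n(A) produced = (3/2) × 8.294 = 12.44 mol
Step 2:
n(A) available = 12.44 mol
n(G) = 1106 / 204.00 = 5.422 mol
n/ν for A = 12.44/3 = 4.147
n/ν for G = 5.422/1 = 5.422
Smallest n/ν is A → limiting reagent.
n(R) = (3/3) × 12.44 = 12.44 mol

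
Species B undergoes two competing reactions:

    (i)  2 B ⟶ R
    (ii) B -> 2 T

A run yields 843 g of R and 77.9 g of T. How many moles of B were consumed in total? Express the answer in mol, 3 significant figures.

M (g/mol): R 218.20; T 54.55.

n(R) = 843 / 218.20 = 3.863 mol
n(T) = 77.9 / 54.55 = 1.428 mol
n(B) via (i) = (2/1)×3.863 = 7.726 mol
n(B) via (ii) = (1/2)×1.428 = 0.7140 mol
total n(B) = 7.726 + 0.7140 = 8.440 mol

8.44 mol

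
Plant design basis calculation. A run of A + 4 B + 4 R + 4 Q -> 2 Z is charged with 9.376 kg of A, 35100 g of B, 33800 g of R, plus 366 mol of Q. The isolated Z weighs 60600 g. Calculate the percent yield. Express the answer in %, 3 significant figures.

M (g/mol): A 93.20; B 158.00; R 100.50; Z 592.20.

92.1 %

n(A) = 9.376×1000 / 93.20 = 100.6 mol
n(B) = 35100 / 158.00 = 222.2 mol
n(R) = 33800 / 100.50 = 336.3 mol
n(Q) = 366.0 mol
n/ν for A = 100.6/1 = 100.6
n/ν for B = 222.2/4 = 55.55
n/ν for R = 336.3/4 = 84.08
n/ν for Q = 366.0/4 = 91.50
Smallest n/ν is B → limiting reagent.
theoretical n(Z) = (2/4) × 222.2 = 111.1 mol → 65790 g
% yield = 60600 / 65790 × 100 = 92.11 %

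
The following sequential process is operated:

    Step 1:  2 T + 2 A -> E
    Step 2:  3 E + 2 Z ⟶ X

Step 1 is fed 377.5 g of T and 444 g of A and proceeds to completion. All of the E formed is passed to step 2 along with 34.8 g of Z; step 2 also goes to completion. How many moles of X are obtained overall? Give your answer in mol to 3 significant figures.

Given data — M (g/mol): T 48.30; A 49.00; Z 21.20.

Step 1:
n(T) = 377.5 / 48.30 = 7.816 mol
n(A) = 444.0 / 49.00 = 9.061 mol
n/ν → T: 3.908, A: 4.531; T is limiting.
n(E) produced = (1/2) × 7.816 = 3.908 mol
Step 2:
n(E) available = 3.908 mol
n(Z) = 34.80 / 21.20 = 1.642 mol
n/ν → E: 1.303, Z: 0.8210; Z is limiting.
n(X) = (1/2) × 1.642 = 0.8210 mol

0.821 mol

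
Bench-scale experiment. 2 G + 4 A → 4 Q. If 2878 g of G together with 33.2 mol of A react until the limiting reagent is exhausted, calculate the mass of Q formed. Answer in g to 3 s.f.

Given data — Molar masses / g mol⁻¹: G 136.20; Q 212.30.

n(G) = 2878 / 136.20 = 21.13 mol
n(A) = 33.20 mol
n/ν → G: 10.57, A: 8.300; A is limiting.
n(Q) = (4/4) × 33.20 = 33.20 mol
mass = 33.20 × 212.30 = 7048 g

7050 g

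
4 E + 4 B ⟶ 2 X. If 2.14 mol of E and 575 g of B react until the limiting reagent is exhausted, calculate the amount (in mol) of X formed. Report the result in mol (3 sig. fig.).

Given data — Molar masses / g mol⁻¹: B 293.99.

n(E) = 2.140 mol
n(B) = 575.0 / 293.99 = 1.956 mol
n/ν → E: 0.5350, B: 0.4890; B is limiting.
n(X) = (2/4) × 1.956 = 0.9780 mol

0.978 mol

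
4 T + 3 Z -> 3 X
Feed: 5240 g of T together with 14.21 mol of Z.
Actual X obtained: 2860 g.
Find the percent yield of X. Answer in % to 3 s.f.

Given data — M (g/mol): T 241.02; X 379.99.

53.0 %

n(T) = 5240 / 241.02 = 21.74 mol
n(Z) = 14.21 mol
n/ν → T: 5.435, Z: 4.737; Z is limiting.
theoretical n(X) = (3/3) × 14.21 = 14.21 mol → 5400 g
% yield = 2860 / 5400 × 100 = 52.96 %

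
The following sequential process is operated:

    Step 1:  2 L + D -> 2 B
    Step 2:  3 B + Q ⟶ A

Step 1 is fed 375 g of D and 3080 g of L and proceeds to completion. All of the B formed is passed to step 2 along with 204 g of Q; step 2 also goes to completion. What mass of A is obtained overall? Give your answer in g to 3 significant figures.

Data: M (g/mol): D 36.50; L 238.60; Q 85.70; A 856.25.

Step 1:
n(D) = 375.0 / 36.50 = 10.27 mol
n(L) = 3080 / 238.60 = 12.91 mol
n/ν for D = 10.27/1 = 10.27
n/ν for L = 12.91/2 = 6.455
Smallest n/ν is L → limiting reagent.
n(B) produced = (2/2) × 12.91 = 12.91 mol
Step 2:
n(B) available = 12.91 mol
n(Q) = 204.0 / 85.70 = 2.380 mol
n/ν for B = 12.91/3 = 4.303
n/ν for Q = 2.380/1 = 2.380
Smallest n/ν is Q → limiting reagent.
n(A) = (1/1) × 2.380 = 2.380 mol
mass = 2.380 × 856.25 = 2038 g

2040 g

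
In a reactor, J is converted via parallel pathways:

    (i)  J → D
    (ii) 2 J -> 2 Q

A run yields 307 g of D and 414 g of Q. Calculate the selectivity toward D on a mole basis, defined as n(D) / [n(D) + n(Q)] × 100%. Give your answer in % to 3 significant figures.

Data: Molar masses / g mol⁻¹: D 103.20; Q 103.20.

42.6 %

n(D) = 307 / 103.20 = 2.975 mol
n(Q) = 414 / 103.20 = 4.012 mol
selectivity = 2.975/(2.975+4.012) × 100 = 42.58 %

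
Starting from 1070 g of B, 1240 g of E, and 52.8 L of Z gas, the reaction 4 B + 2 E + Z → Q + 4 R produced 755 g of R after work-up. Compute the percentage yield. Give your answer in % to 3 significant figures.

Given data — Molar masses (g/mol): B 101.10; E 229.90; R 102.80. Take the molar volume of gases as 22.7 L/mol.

78.9 %

n(B) = 1070 / 101.10 = 10.58 mol
n(E) = 1240 / 229.90 = 5.394 mol
n(Z) = 52.80 / 22.7 = 2.326 mol
n/ν for B = 10.58/4 = 2.645
n/ν for E = 5.394/2 = 2.697
n/ν for Z = 2.326/1 = 2.326
Smallest n/ν is Z → limiting reagent.
theoretical n(R) = (4/1) × 2.326 = 9.304 mol → 956.5 g
% yield = 755 / 956.5 × 100 = 78.93 %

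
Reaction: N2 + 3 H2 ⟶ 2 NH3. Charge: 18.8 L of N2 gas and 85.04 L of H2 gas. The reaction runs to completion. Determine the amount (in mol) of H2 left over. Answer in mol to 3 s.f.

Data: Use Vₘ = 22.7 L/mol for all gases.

n(N2) = 18.80 / 22.7 = 0.8282 mol
n(H2) = 85.04 / 22.7 = 3.746 mol
n/ν → N2: 0.8282, H2: 1.249; N2 is limiting.
H2 consumed = (3/1) × 0.8282 = 2.485 mol
H2 remaining = 3.746 − 2.485 = 1.261 mol

1.26 mol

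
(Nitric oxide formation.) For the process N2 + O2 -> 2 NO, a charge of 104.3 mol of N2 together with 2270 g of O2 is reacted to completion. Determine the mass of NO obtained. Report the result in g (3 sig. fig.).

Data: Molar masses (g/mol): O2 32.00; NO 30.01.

n(N2) = 104.3 mol
n(O2) = 2270 / 32.00 = 70.94 mol
n/ν → N2: 104.3, O2: 70.94; O2 is limiting.
n(NO) = (2/1) × 70.94 = 141.9 mol
mass = 141.9 × 30.01 = 4258 g

4260 g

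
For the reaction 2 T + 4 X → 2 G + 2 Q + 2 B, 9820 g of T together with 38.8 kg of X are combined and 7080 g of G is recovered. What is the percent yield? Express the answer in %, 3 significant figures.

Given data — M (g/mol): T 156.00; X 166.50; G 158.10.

n(T) = 9820 / 156.00 = 62.95 mol
n(X) = 38.80×1000 / 166.50 = 233.0 mol
n/ν for T = 62.95/2 = 31.48
n/ν for X = 233.0/4 = 58.25
Smallest n/ν is T → limiting reagent.
theoretical n(G) = (2/2) × 62.95 = 62.95 mol → 9952 g
% yield = 7080 / 9952 × 100 = 71.14 %

71.1 %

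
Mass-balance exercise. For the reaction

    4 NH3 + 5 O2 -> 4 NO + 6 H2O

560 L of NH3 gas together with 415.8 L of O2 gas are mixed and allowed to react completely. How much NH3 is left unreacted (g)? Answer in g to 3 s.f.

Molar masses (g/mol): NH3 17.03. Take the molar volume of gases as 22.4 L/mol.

n(NH3) = 560.0 / 22.4 = 25.00 mol
n(O2) = 415.8 / 22.4 = 18.56 mol
n/ν → NH3: 6.250, O2: 3.712; O2 is limiting.
NH3 consumed = (4/5) × 18.56 = 14.85 mol
NH3 remaining = 25.00 − 14.85 = 10.15 mol
mass = 10.15 × 17.03 = 172.9 g

173 g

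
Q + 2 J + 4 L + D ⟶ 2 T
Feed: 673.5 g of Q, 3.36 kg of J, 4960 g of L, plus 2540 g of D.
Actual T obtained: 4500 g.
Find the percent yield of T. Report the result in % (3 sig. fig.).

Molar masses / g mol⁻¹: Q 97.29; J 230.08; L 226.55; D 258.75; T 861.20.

n(Q) = 673.5 / 97.29 = 6.923 mol
n(J) = 3.360×1000 / 230.08 = 14.60 mol
n(L) = 4960 / 226.55 = 21.89 mol
n(D) = 2540 / 258.75 = 9.816 mol
n/ν for Q = 6.923/1 = 6.923
n/ν for J = 14.60/2 = 7.300
n/ν for L = 21.89/4 = 5.473
n/ν for D = 9.816/1 = 9.816
Smallest n/ν is L → limiting reagent.
theoretical n(T) = (2/4) × 21.89 = 10.95 mol → 9430 g
% yield = 4500 / 9430 × 100 = 47.72 %

47.7 %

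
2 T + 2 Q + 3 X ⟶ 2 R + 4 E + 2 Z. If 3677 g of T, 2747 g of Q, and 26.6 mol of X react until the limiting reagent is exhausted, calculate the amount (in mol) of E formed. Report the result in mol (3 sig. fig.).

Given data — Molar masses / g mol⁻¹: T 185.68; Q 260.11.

n(T) = 3677 / 185.68 = 19.80 mol
n(Q) = 2747 / 260.11 = 10.56 mol
n(X) = 26.60 mol
n/ν → T: 9.900, Q: 5.280, X: 8.867; Q is limiting.
n(E) = (4/2) × 10.56 = 21.12 mol

21.1 mol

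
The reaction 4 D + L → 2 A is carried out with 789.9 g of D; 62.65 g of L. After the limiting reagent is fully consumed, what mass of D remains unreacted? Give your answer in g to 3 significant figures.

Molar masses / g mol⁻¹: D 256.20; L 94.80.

113 g

n(D) = 789.9 / 256.20 = 3.083 mol
n(L) = 62.65 / 94.80 = 0.6609 mol
n/ν for D = 3.083/4 = 0.7708
n/ν for L = 0.6609/1 = 0.6609
Smallest n/ν is L → limiting reagent.
D consumed = (4/1) × 0.6609 = 2.644 mol
D remaining = 3.083 − 2.644 = 0.4390 mol
mass = 0.4390 × 256.20 = 112.5 g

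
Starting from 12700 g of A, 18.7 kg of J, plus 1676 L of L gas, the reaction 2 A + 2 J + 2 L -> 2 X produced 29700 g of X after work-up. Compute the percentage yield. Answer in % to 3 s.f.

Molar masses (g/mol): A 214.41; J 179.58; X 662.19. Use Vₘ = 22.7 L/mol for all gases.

n(A) = 12700 / 214.41 = 59.23 mol
n(J) = 18.70×1000 / 179.58 = 104.1 mol
n(L) = 1676 / 22.7 = 73.83 mol
n/ν for A = 59.23/2 = 29.62
n/ν for J = 104.1/2 = 52.05
n/ν for L = 73.83/2 = 36.92
Smallest n/ν is A → limiting reagent.
theoretical n(X) = (2/2) × 59.23 = 59.23 mol → 39220 g
% yield = 29700 / 39220 × 100 = 75.73 %

75.7 %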